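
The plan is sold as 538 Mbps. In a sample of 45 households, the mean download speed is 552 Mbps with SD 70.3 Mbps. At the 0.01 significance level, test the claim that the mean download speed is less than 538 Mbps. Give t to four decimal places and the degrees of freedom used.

t = 1.3359, df = 44

H0: μ = 538; H1: μ < 538 (one-sample t-test, left-tailed).
t = (x̄ − μ₀)/(s/√n) = (552 − 538)/(70.3/√45) = 1.3359
df = n − 1 = 44
p-value = P(T ≤ 1.3359) ≈ 0.9058
Since p ≈ 0.9058 > α = 0.01, fail to reject H0; the data do not provide sufficient evidence against H0.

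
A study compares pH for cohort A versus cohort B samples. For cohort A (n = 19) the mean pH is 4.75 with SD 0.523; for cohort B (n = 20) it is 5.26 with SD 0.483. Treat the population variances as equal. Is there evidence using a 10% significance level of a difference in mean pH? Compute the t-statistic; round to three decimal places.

Let group 1 = cohort A, group 2 = cohort B. H0: μ_1 = μ_2; H1: μ_1 ≠ μ_2 (two-sample pooled-variance t-test, two-sided).
s_p² = [(19−1)·0.523² + (20−1)·0.483²]/(19+20−2) = 0.252865
t = (4.75 − 5.26)/√[0.252865·(1/19 + 1/20)] = -3.166
df = n₁ + n₂ − 2 = 37
Two-sided p-value ≈ 0.003
Since p ≈ 0.003 < α = 0.1, reject H0; the evidence is statistically significant.

-3.166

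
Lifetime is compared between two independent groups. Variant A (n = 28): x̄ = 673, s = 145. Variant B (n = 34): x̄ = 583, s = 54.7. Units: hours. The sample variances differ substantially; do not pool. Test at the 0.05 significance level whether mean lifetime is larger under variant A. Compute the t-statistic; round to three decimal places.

3.107

Let group 1 = variant A, group 2 = variant B. H0: μ_1 = μ_2; H1: μ_1 > μ_2 (Welch's two-sample t-test, right-tailed).
t = (x̄_1 − x̄_2)/√(s_1²/n_1 + s_2²/n_2) = (673 − 583)/√(145²/28 + 54.7²/34) = 3.107
Welch–Satterthwaite df ≈ 33.33
p-value = P(T ≥ 3.107) ≈ 0.0019
Since p ≈ 0.0019 < α = 0.05, reject H0; the data support H1.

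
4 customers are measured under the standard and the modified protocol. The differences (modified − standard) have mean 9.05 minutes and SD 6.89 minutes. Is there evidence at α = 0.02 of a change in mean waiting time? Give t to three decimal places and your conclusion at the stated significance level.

t = 2.627; fail to reject H0

H0: μ_d = 0; H1: μ_d ≠ 0 (paired t-test on the differences, two-sided).
t = d̄/(s_d/√n) = 9.05/(6.89/√4) = 2.627
df = n − 1 = 3
Two-sided p-value ≈ 0.079
Since p ≈ 0.079 > α = 0.02, fail to reject H0; the evidence is not statistically significant.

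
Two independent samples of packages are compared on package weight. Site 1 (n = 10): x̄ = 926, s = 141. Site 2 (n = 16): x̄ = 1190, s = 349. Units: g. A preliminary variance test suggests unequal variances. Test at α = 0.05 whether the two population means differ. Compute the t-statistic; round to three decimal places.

Let group 1 = site 1, group 2 = site 2. H0: μ_1 = μ_2; H1: μ_1 ≠ μ_2 (Welch's two-sample t-test, two-sided).
t = (x̄_1 − x̄_2)/√(s_1²/n_1 + s_2²/n_2) = (926 − 1190)/√(141²/10 + 349²/16) = -2.694
Welch–Satterthwaite df ≈ 21.42
Two-sided p-value ≈ 0.013
Since p ≈ 0.013 < α = 0.05, reject H0; the evidence is statistically significant.

-2.694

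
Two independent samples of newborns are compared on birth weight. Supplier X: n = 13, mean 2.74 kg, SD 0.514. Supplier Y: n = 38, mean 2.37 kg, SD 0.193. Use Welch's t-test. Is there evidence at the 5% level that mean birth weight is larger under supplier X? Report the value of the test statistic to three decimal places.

Let group 1 = supplier X, group 2 = supplier Y. H0: μ_1 = μ_2; H1: μ_1 > μ_2 (Welch's two-sample t-test, right-tailed).
t = (x̄_1 − x̄_2)/√(s_1²/n_1 + s_2²/n_2) = (2.74 − 2.37)/√(0.514²/13 + 0.193²/38) = 2.535
Welch–Satterthwaite df ≈ 13.18
p-value = P(T ≥ 2.535) ≈ 0.0123
Since p ≈ 0.0123 < α = 0.05, reject H0; the data support H1.

2.535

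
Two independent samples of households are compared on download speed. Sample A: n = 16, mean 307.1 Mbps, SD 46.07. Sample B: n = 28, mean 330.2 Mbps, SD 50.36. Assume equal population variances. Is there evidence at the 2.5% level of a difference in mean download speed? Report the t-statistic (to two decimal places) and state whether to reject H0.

Let group 1 = sample A, group 2 = sample B. H0: μ_1 = μ_2; H1: μ_1 ≠ μ_2 (two-sample pooled-variance t-test, two-sided).
s_p² = [(16−1)·46.07² + (28−1)·50.36²]/(16+28−2) = 2388.39
t = (307.1 − 330.2)/√[2388.39·(1/16 + 1/28)] = -1.51
df = n₁ + n₂ − 2 = 42
Two-sided p-value ≈ 0.1390
Since p ≈ 0.1390 > α = 0.025, fail to reject H0; the evidence is not statistically significant.

t = -1.51; fail to reject H0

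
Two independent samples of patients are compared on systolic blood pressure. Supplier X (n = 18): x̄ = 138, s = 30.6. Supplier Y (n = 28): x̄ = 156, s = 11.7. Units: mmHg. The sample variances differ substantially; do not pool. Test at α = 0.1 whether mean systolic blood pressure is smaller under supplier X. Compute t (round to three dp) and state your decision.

t = -2.386; reject H0

Let group 1 = supplier X, group 2 = supplier Y. H0: μ_1 = μ_2; H1: μ_1 < μ_2 (Welch's two-sample t-test, left-tailed).
t = (x̄_1 − x̄_2)/√(s_1²/n_1 + s_2²/n_2) = (138 − 156)/√(30.6²/18 + 11.7²/28) = -2.386
Welch–Satterthwaite df ≈ 20.23
p-value = P(T ≤ -2.386) ≈ 0.013
Since p ≈ 0.013 < α = 0.1, reject H0; the evidence is statistically significant.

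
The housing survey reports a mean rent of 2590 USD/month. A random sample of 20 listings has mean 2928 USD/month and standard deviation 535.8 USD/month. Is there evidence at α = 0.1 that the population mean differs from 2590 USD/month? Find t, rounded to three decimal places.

H0: μ = 2590; H1: μ ≠ 2590 (one-sample t-test, two-sided).
t = (x̄ − μ₀)/(s/√n) = (2928 − 2590)/(535.8/√20) = 2.821
df = n − 1 = 19
Two-sided p-value ≈ 0.0109
Since p ≈ 0.0109 < α = 0.1, reject H0; the evidence is statistically significant.

2.821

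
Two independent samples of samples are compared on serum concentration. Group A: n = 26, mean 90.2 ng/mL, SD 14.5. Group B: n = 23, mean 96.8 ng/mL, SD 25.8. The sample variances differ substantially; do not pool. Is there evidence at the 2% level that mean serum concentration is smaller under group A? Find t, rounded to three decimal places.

-1.085

Let group 1 = group A, group 2 = group B. H0: μ_1 = μ_2; H1: μ_1 < μ_2 (Welch's two-sample t-test, left-tailed).
t = (x̄_1 − x̄_2)/√(s_1²/n_1 + s_2²/n_2) = (90.2 − 96.8)/√(14.5²/26 + 25.8²/23) = -1.085
Welch–Satterthwaite df ≈ 33.70
p-value = P(T ≤ -1.085) ≈ 0.1429
Since p ≈ 0.1429 > α = 0.02, fail to reject H0; the data do not provide sufficient evidence against H0.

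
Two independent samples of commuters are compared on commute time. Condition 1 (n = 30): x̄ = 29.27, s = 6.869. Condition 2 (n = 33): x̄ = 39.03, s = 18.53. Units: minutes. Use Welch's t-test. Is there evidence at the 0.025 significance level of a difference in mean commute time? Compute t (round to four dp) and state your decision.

Let group 1 = condition 1, group 2 = condition 2. H0: μ_1 = μ_2; H1: μ_1 ≠ μ_2 (Welch's two-sample t-test, two-sided).
t = (x̄_1 − x̄_2)/√(s_1²/n_1 + s_2²/n_2) = (29.27 − 39.03)/√(6.869²/30 + 18.53²/33) = -2.8201
Welch–Satterthwaite df ≈ 41.36
Two-sided p-value ≈ 0.007
Since p ≈ 0.007 < α = 0.025, reject H0; the data support H1.

t = -2.8201; reject H0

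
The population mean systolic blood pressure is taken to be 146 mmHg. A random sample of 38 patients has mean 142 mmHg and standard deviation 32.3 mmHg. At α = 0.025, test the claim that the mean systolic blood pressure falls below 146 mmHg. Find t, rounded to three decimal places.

H0: μ = 146; H1: μ < 146 (one-sample t-test, left-tailed).
t = (x̄ − μ₀)/(s/√n) = (142 − 146)/(32.3/√38) = -0.763
df = n − 1 = 37
p-value = P(T ≤ -0.763) ≈ 0.2250
Since p ≈ 0.2250 > α = 0.025, fail to reject H0; the evidence is not statistically significant.

-0.763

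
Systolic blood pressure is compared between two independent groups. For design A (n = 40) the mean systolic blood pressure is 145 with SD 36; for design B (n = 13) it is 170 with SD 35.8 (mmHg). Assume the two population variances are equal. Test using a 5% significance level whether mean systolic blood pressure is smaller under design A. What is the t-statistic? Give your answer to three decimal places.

-2.178

Let group 1 = design A, group 2 = design B. H0: μ_1 = μ_2; H1: μ_1 < μ_2 (two-sample pooled-variance t-test, left-tailed).
s_p² = [(40−1)·36² + (13−1)·35.8²]/(40+13−2) = 1292.62
t = (145 − 170)/√[1292.62·(1/40 + 1/13)] = -2.178
df = n₁ + n₂ − 2 = 51
p-value = P(T ≤ -2.178) ≈ 0.0170
Since p ≈ 0.0170 < α = 0.05, reject H0; the data support H1.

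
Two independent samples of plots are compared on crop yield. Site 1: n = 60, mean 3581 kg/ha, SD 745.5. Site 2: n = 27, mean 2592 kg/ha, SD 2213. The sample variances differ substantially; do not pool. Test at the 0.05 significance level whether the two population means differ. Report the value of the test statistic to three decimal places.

Let group 1 = site 1, group 2 = site 2. H0: μ_1 = μ_2; H1: μ_1 ≠ μ_2 (Welch's two-sample t-test, two-sided).
t = (x̄_1 − x̄_2)/√(s_1²/n_1 + s_2²/n_2) = (3581 − 2592)/√(745.5²/60 + 2213²/27) = 2.265
Welch–Satterthwaite df ≈ 28.69
Two-sided p-value ≈ 0.0312
Since p ≈ 0.0312 < α = 0.05, reject H0; the data support H1.

2.265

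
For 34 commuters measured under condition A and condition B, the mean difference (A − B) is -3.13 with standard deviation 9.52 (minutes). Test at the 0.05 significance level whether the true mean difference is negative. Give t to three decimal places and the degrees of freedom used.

t = -1.917, df = 33

H0: μ_d = 0; H1: μ_d < 0 (paired t-test on the differences, left-tailed).
t = d̄/(s_d/√n) = -3.13/(9.52/√34) = -1.917
df = n − 1 = 33
p-value = P(T ≤ -1.917) ≈ 0.032
Since p ≈ 0.032 < α = 0.05, reject H0; the data support H1.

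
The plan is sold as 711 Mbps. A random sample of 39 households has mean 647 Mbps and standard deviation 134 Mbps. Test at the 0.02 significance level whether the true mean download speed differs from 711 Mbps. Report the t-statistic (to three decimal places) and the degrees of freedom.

H0: μ = 711; H1: μ ≠ 711 (one-sample t-test, two-sided).
t = (x̄ − μ₀)/(s/√n) = (647 − 711)/(134/√39) = -2.983
df = n − 1 = 38
Two-sided p-value ≈ 0.005
Since p ≈ 0.005 < α = 0.02, reject H0; the data support H1.

t = -2.983, df = 38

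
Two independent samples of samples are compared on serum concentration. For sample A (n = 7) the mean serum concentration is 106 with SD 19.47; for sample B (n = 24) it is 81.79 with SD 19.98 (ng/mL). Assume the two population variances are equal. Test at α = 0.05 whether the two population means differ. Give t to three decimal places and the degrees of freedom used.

t = 2.836, df = 29

Let group 1 = sample A, group 2 = sample B. H0: μ_1 = μ_2; H1: μ_1 ≠ μ_2 (two-sample pooled-variance t-test, two-sided).
s_p² = [(7−1)·19.47² + (24−1)·19.98²]/(7+24−2) = 395.038
t = (106 − 81.79)/√[395.038·(1/7 + 1/24)] = 2.836
df = n₁ + n₂ − 2 = 29
Two-sided p-value ≈ 0.0083
Since p ≈ 0.0083 < α = 0.05, reject H0; the data support H1.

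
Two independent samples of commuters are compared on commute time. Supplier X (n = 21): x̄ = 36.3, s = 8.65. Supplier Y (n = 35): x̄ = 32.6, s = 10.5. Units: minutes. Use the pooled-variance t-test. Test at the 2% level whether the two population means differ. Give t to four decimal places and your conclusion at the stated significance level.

Let group 1 = supplier X, group 2 = supplier Y. H0: μ_1 = μ_2; H1: μ_1 ≠ μ_2 (two-sample pooled-variance t-test, two-sided).
s_p² = [(21−1)·8.65² + (35−1)·10.5²]/(21+35−2) = 97.1287
t = (36.3 − 32.6)/√[97.1287·(1/21 + 1/35)] = 1.3601
df = n₁ + n₂ − 2 = 54
Two-sided p-value ≈ 0.1794
Since p ≈ 0.1794 > α = 0.02, fail to reject H0; the data do not provide sufficient evidence against H0.

t = 1.3601; fail to reject H0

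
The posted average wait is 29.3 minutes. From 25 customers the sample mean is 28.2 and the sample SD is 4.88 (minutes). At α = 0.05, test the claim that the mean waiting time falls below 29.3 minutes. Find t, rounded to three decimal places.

H0: μ = 29.3; H1: μ < 29.3 (one-sample t-test, left-tailed).
t = (x̄ − μ₀)/(s/√n) = (28.2 − 29.3)/(4.88/√25) = -1.127
df = n − 1 = 24
p-value = P(T ≤ -1.127) ≈ 0.135
Since p ≈ 0.135 > α = 0.05, fail to reject H0; the data do not provide sufficient evidence against H0.

-1.127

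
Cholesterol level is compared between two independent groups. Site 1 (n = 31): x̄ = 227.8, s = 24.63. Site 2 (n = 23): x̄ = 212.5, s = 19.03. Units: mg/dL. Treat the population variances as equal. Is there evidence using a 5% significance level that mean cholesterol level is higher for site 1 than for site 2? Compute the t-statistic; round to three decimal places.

2.478

Let group 1 = site 1, group 2 = site 2. H0: μ_1 = μ_2; H1: μ_1 > μ_2 (two-sample pooled-variance t-test, right-tailed).
s_p² = [(31−1)·24.63² + (23−1)·19.03²]/(31+23−2) = 503.196
t = (227.8 − 212.5)/√[503.196·(1/31 + 1/23)] = 2.478
df = n₁ + n₂ − 2 = 52
p-value = P(T ≥ 2.478) ≈ 0.008
Since p ≈ 0.008 < α = 0.05, reject H0; the evidence is statistically significant.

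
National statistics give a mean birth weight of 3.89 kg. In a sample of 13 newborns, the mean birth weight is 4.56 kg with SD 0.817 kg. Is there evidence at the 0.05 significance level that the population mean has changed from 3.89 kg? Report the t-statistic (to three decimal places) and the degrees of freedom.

t = 2.957, df = 12

H0: μ = 3.89; H1: μ ≠ 3.89 (one-sample t-test, two-sided).
t = (x̄ − μ₀)/(s/√n) = (4.56 − 3.89)/(0.817/√13) = 2.957
df = n − 1 = 12
Two-sided p-value ≈ 0.012
Since p ≈ 0.012 < α = 0.05, reject H0; the evidence is statistically significant.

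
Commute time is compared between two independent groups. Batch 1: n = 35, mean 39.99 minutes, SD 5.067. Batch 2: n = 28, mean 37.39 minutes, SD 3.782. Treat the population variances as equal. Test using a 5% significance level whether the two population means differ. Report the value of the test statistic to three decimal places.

Let group 1 = batch 1, group 2 = batch 2. H0: μ_1 = μ_2; H1: μ_1 ≠ μ_2 (two-sample pooled-variance t-test, two-sided).
s_p² = [(35−1)·5.067² + (28−1)·3.782²]/(35+28−2) = 20.6414
t = (39.99 − 37.39)/√[20.6414·(1/35 + 1/28)] = 2.257
df = n₁ + n₂ − 2 = 61
Two-sided p-value ≈ 0.028
Since p ≈ 0.028 < α = 0.05, reject H0; the data support H1.

2.257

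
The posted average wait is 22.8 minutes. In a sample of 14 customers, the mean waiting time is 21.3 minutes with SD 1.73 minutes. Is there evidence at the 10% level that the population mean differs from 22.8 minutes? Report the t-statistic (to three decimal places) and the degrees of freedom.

H0: μ = 22.8; H1: μ ≠ 22.8 (one-sample t-test, two-sided).
t = (x̄ − μ₀)/(s/√n) = (21.3 − 22.8)/(1.73/√14) = -3.244
df = n − 1 = 13
Two-sided p-value ≈ 0.006
Since p ≈ 0.006 < α = 0.1, reject H0; the data support H1.

t = -3.244, df = 13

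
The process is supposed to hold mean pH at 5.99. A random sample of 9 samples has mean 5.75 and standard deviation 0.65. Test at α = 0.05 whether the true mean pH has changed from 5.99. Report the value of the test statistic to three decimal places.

-1.108

H0: μ = 5.99; H1: μ ≠ 5.99 (one-sample t-test, two-sided).
t = (x̄ − μ₀)/(s/√n) = (5.75 − 5.99)/(0.65/√9) = -1.108
df = n − 1 = 8
Two-sided p-value ≈ 0.300
Since p ≈ 0.300 > α = 0.05, fail to reject H0; the data do not provide sufficient evidence against H0.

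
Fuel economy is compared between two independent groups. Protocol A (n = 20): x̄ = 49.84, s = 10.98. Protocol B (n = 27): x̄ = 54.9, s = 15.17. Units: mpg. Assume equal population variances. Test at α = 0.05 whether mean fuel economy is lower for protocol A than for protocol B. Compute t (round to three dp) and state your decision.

t = -1.265; fail to reject H0

Let group 1 = protocol A, group 2 = protocol B. H0: μ_1 = μ_2; H1: μ_1 < μ_2 (two-sample pooled-variance t-test, left-tailed).
s_p² = [(20−1)·10.98² + (27−1)·15.17²]/(20+27−2) = 183.867
t = (49.84 − 54.9)/√[183.867·(1/20 + 1/27)] = -1.265
df = n₁ + n₂ − 2 = 45
p-value = P(T ≤ -1.265) ≈ 0.106
Since p ≈ 0.106 > α = 0.05, fail to reject H0; the data do not provide sufficient evidence against H0.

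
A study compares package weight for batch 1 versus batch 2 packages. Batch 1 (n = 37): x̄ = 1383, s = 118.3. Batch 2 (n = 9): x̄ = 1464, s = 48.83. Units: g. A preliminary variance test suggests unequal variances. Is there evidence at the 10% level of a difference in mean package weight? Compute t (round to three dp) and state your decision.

t = -3.194; reject H0

Let group 1 = batch 1, group 2 = batch 2. H0: μ_1 = μ_2; H1: μ_1 ≠ μ_2 (Welch's two-sample t-test, two-sided).
t = (x̄_1 − x̄_2)/√(s_1²/n_1 + s_2²/n_2) = (1383 − 1464)/√(118.3²/37 + 48.83²/9) = -3.194
Welch–Satterthwaite df ≈ 32.45
Two-sided p-value ≈ 0.003
Since p ≈ 0.003 < α = 0.1, reject H0; the evidence is statistically significant.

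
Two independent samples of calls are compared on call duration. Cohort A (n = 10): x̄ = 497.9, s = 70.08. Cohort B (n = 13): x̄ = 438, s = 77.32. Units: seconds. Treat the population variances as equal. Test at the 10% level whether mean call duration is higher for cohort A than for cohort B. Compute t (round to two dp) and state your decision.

t = 1.92; reject H0

Let group 1 = cohort A, group 2 = cohort B. H0: μ_1 = μ_2; H1: μ_1 > μ_2 (two-sample pooled-variance t-test, right-tailed).
s_p² = [(10−1)·70.08² + (13−1)·77.32²]/(10+13−2) = 5521.02
t = (497.9 − 438)/√[5521.02·(1/10 + 1/13)] = 1.92
df = n₁ + n₂ − 2 = 21
p-value = P(T ≥ 1.92) ≈ 0.0345
Since p ≈ 0.0345 < α = 0.1, reject H0; the evidence is statistically significant.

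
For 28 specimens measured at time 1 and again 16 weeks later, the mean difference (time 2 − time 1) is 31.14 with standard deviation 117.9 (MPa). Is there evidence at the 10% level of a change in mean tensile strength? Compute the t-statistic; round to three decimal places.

H0: μ_d = 0; H1: μ_d ≠ 0 (paired t-test on the differences, two-sided).
t = d̄/(s_d/√n) = 31.14/(117.9/√28) = 1.398
df = n − 1 = 27
Two-sided p-value ≈ 0.1736
Since p ≈ 0.1736 > α = 0.1, fail to reject H0; the data do not provide sufficient evidence against H0.

1.398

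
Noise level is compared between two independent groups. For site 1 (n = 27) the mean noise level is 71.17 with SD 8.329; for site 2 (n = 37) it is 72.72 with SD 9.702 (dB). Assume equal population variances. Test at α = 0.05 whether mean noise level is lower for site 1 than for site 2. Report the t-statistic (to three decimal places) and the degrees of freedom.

t = -0.669, df = 62

Let group 1 = site 1, group 2 = site 2. H0: μ_1 = μ_2; H1: μ_1 < μ_2 (two-sample pooled-variance t-test, left-tailed).
s_p² = [(27−1)·8.329² + (37−1)·9.702²]/(27+37−2) = 83.747
t = (71.17 − 72.72)/√[83.747·(1/27 + 1/37)] = -0.669
df = n₁ + n₂ − 2 = 62
p-value = P(T ≤ -0.669) ≈ 0.253
Since p ≈ 0.253 > α = 0.05, fail to reject H0; the data do not provide sufficient evidence against H0.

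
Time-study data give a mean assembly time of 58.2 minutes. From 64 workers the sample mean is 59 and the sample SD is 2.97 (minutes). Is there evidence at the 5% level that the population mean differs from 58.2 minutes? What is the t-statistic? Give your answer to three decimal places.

2.155

H0: μ = 58.2; H1: μ ≠ 58.2 (one-sample t-test, two-sided).
t = (x̄ − μ₀)/(s/√n) = (59 − 58.2)/(2.97/√64) = 2.155
df = n − 1 = 63
Two-sided p-value ≈ 0.0350
Since p ≈ 0.0350 < α = 0.05, reject H0; the data support H1.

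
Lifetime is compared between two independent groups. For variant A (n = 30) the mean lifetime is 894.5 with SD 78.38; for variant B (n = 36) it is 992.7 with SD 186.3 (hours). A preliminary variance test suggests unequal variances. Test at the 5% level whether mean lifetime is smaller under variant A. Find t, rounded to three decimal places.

-2.872

Let group 1 = variant A, group 2 = variant B. H0: μ_1 = μ_2; H1: μ_1 < μ_2 (Welch's two-sample t-test, left-tailed).
t = (x̄_1 − x̄_2)/√(s_1²/n_1 + s_2²/n_2) = (894.5 − 992.7)/√(78.38²/30 + 186.3²/36) = -2.872
Welch–Satterthwaite df ≈ 48.79
p-value = P(T ≤ -2.872) ≈ 0.003
Since p ≈ 0.003 < α = 0.05, reject H0; the data support H1.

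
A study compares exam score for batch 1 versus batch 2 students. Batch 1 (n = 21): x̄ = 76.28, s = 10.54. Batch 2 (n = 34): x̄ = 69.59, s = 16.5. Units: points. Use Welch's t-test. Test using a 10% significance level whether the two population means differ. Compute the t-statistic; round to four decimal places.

1.8346

Let group 1 = batch 1, group 2 = batch 2. H0: μ_1 = μ_2; H1: μ_1 ≠ μ_2 (Welch's two-sample t-test, two-sided).
t = (x̄_1 − x̄_2)/√(s_1²/n_1 + s_2²/n_2) = (76.28 − 69.59)/√(10.54²/21 + 16.5²/34) = 1.8346
Welch–Satterthwaite df ≈ 52.91
Two-sided p-value ≈ 0.0722
Since p ≈ 0.0722 < α = 0.1, reject H0; the data support H1.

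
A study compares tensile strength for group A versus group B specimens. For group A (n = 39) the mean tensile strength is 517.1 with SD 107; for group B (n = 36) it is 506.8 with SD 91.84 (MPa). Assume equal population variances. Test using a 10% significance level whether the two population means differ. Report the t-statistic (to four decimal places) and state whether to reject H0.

t = 0.4456; fail to reject H0

Let group 1 = group A, group 2 = group B. H0: μ_1 = μ_2; H1: μ_1 ≠ μ_2 (two-sample pooled-variance t-test, two-sided).
s_p² = [(39−1)·107² + (36−1)·91.84²]/(39+36−2) = 10003.7
t = (517.1 − 506.8)/√[10003.7·(1/39 + 1/36)] = 0.4456
df = n₁ + n₂ − 2 = 73
Two-sided p-value ≈ 0.6572
Since p ≈ 0.6572 > α = 0.1, fail to reject H0; the data do not provide sufficient evidence against H0.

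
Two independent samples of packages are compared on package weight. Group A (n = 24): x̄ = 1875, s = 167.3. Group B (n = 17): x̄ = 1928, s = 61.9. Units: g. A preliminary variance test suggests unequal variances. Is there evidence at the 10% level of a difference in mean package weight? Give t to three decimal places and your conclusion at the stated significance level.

Let group 1 = group A, group 2 = group B. H0: μ_1 = μ_2; H1: μ_1 ≠ μ_2 (Welch's two-sample t-test, two-sided).
t = (x̄_1 − x̄_2)/√(s_1²/n_1 + s_2²/n_2) = (1875 − 1928)/√(167.3²/24 + 61.9²/17) = -1.421
Welch–Satterthwaite df ≈ 31.08
Two-sided p-value ≈ 0.1653
Since p ≈ 0.1653 > α = 0.1, fail to reject H0; the evidence is not statistically significant.

t = -1.421; fail to reject H0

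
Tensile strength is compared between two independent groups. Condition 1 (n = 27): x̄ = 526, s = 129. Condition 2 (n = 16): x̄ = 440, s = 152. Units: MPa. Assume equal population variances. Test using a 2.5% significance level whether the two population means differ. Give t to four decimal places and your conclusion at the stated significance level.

Let group 1 = condition 1, group 2 = condition 2. H0: μ_1 = μ_2; H1: μ_1 ≠ μ_2 (two-sample pooled-variance t-test, two-sided).
s_p² = [(27−1)·129² + (16−1)·152²]/(27+16−2) = 19005.5
t = (526 − 440)/√[19005.5·(1/27 + 1/16)] = 1.9773
df = n₁ + n₂ − 2 = 41
Two-sided p-value ≈ 0.055
Since p ≈ 0.055 > α = 0.025, fail to reject H0; the evidence is not statistically significant.

t = 1.9773; fail to reject H0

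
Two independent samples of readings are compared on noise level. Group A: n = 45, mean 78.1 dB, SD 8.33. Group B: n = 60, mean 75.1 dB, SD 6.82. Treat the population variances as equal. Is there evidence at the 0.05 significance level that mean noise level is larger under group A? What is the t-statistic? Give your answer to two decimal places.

2.03

Let group 1 = group A, group 2 = group B. H0: μ_1 = μ_2; H1: μ_1 > μ_2 (two-sample pooled-variance t-test, right-tailed).
s_p² = [(45−1)·8.33² + (60−1)·6.82²]/(45+60−2) = 56.2849
t = (78.1 − 75.1)/√[56.2849·(1/45 + 1/60)] = 2.03
df = n₁ + n₂ − 2 = 103
p-value = P(T ≥ 2.03) ≈ 0.0226
Since p ≈ 0.0226 < α = 0.05, reject H0; the data support H1.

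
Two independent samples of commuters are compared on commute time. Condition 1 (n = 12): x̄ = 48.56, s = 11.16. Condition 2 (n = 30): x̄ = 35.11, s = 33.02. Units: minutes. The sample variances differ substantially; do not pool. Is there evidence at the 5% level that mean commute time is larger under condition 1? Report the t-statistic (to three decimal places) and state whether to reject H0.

t = 1.968; reject H0

Let group 1 = condition 1, group 2 = condition 2. H0: μ_1 = μ_2; H1: μ_1 > μ_2 (Welch's two-sample t-test, right-tailed).
t = (x̄_1 − x̄_2)/√(s_1²/n_1 + s_2²/n_2) = (48.56 − 35.11)/√(11.16²/12 + 33.02²/30) = 1.968
Welch–Satterthwaite df ≈ 39.45
p-value = P(T ≥ 1.968) ≈ 0.028
Since p ≈ 0.028 < α = 0.05, reject H0; the data support H1.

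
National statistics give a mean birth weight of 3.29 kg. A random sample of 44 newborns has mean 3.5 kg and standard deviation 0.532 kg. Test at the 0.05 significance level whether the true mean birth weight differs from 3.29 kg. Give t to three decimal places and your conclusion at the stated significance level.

H0: μ = 3.29; H1: μ ≠ 3.29 (one-sample t-test, two-sided).
t = (x̄ − μ₀)/(s/√n) = (3.5 − 3.29)/(0.532/√44) = 2.618
df = n − 1 = 43
Two-sided p-value ≈ 0.0122
Since p ≈ 0.0122 < α = 0.05, reject H0; the data support H1.

t = 2.618; reject H0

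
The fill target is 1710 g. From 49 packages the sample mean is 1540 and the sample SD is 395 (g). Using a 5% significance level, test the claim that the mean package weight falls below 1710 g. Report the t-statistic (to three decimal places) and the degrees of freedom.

H0: μ = 1710; H1: μ < 1710 (one-sample t-test, left-tailed).
t = (x̄ − μ₀)/(s/√n) = (1540 − 1710)/(395/√49) = -3.013
df = n − 1 = 48
p-value = P(T ≤ -3.013) ≈ 0.002
Since p ≈ 0.002 < α = 0.05, reject H0; the evidence is statistically significant.

t = -3.013, df = 48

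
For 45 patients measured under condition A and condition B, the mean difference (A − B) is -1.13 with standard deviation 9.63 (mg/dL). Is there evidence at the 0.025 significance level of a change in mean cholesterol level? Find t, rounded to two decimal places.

H0: μ_d = 0; H1: μ_d ≠ 0 (paired t-test on the differences, two-sided).
t = d̄/(s_d/√n) = -1.13/(9.63/√45) = -0.79
df = n − 1 = 44
Two-sided p-value ≈ 0.4354
Since p ≈ 0.4354 > α = 0.025, fail to reject H0; the data do not provide sufficient evidence against H0.

-0.79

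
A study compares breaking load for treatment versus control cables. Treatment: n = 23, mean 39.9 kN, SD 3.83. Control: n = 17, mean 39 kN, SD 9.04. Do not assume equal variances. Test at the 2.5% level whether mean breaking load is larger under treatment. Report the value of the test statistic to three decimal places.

Let group 1 = treatment, group 2 = control. H0: μ_1 = μ_2; H1: μ_1 > μ_2 (Welch's two-sample t-test, right-tailed).
t = (x̄_1 − x̄_2)/√(s_1²/n_1 + s_2²/n_2) = (39.9 − 39)/√(3.83²/23 + 9.04²/17) = 0.386
Welch–Satterthwaite df ≈ 20.27
p-value = P(T ≥ 0.386) ≈ 0.3519
Since p ≈ 0.3519 > α = 0.025, fail to reject H0; the evidence is not statistically significant.

0.386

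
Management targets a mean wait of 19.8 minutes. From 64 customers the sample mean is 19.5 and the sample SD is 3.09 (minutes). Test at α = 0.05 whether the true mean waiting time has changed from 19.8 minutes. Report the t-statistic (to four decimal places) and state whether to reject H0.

H0: μ = 19.8; H1: μ ≠ 19.8 (one-sample t-test, two-sided).
t = (x̄ − μ₀)/(s/√n) = (19.5 − 19.8)/(3.09/√64) = -0.7767
df = n − 1 = 63
Two-sided p-value ≈ 0.4402
Since p ≈ 0.4402 > α = 0.05, fail to reject H0; the data do not provide sufficient evidence against H0.

t = -0.7767; fail to reject H0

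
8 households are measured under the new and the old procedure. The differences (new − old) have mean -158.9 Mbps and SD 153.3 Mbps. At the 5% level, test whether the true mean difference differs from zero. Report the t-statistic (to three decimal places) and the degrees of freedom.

H0: μ_d = 0; H1: μ_d ≠ 0 (paired t-test on the differences, two-sided).
t = d̄/(s_d/√n) = -158.9/(153.3/√8) = -2.932
df = n − 1 = 7
Two-sided p-value ≈ 0.022
Since p ≈ 0.022 < α = 0.05, reject H0; the data support H1.

t = -2.932, df = 7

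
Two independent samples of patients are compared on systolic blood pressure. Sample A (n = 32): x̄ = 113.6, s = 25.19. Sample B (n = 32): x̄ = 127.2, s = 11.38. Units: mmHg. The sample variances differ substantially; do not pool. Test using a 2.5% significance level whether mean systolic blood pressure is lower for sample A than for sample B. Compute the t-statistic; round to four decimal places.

-2.7833

Let group 1 = sample A, group 2 = sample B. H0: μ_1 = μ_2; H1: μ_1 < μ_2 (Welch's two-sample t-test, left-tailed).
t = (x̄_1 − x̄_2)/√(s_1²/n_1 + s_2²/n_2) = (113.6 − 127.2)/√(25.19²/32 + 11.38²/32) = -2.7833
Welch–Satterthwaite df ≈ 43.15
p-value = P(T ≤ -2.7833) ≈ 0.004
Since p ≈ 0.004 < α = 0.025, reject H0; the data support H1.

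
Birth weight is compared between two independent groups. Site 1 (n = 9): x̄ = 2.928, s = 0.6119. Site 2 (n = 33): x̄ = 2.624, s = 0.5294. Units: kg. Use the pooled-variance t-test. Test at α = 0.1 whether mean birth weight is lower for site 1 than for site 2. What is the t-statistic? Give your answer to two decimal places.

Let group 1 = site 1, group 2 = site 2. H0: μ_1 = μ_2; H1: μ_1 < μ_2 (two-sample pooled-variance t-test, left-tailed).
s_p² = [(9−1)·0.6119² + (33−1)·0.5294²]/(9+33−2) = 0.299096
t = (2.928 − 2.624)/√[0.299096·(1/9 + 1/33)] = 1.48
df = n₁ + n₂ − 2 = 40
p-value = P(T ≤ 1.48) ≈ 0.9264
Since p ≈ 0.9264 > α = 0.1, fail to reject H0; the evidence is not statistically significant.

1.48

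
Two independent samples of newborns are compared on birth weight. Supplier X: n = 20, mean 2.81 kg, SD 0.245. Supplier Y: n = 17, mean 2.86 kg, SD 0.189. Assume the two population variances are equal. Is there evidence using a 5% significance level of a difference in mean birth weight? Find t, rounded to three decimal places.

-0.685

Let group 1 = supplier X, group 2 = supplier Y. H0: μ_1 = μ_2; H1: μ_1 ≠ μ_2 (two-sample pooled-variance t-test, two-sided).
s_p² = [(20−1)·0.245² + (17−1)·0.189²]/(20+17−2) = 0.0489146
t = (2.81 − 2.86)/√[0.0489146·(1/20 + 1/17)] = -0.685
df = n₁ + n₂ − 2 = 35
Two-sided p-value ≈ 0.498
Since p ≈ 0.498 > α = 0.05, fail to reject H0; the evidence is not statistically significant.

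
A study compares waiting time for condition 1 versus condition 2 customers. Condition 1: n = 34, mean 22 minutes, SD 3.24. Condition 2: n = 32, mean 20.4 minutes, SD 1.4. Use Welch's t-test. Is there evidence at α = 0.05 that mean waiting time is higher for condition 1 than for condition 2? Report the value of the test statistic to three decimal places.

Let group 1 = condition 1, group 2 = condition 2. H0: μ_1 = μ_2; H1: μ_1 > μ_2 (Welch's two-sample t-test, right-tailed).
t = (x̄_1 − x̄_2)/√(s_1²/n_1 + s_2²/n_2) = (22 − 20.4)/√(3.24²/34 + 1.4²/32) = 2.630
Welch–Satterthwaite df ≈ 45.49
p-value = P(T ≥ 2.630) ≈ 0.006
Since p ≈ 0.006 < α = 0.05, reject H0; the data support H1.

2.630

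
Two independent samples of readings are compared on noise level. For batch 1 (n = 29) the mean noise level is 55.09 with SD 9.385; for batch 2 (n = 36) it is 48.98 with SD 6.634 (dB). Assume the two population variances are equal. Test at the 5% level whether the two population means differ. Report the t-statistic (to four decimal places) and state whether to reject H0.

t = 3.0706; reject H0

Let group 1 = batch 1, group 2 = batch 2. H0: μ_1 = μ_2; H1: μ_1 ≠ μ_2 (two-sample pooled-variance t-test, two-sided).
s_p² = [(29−1)·9.385² + (36−1)·6.634²]/(29+36−2) = 63.5959
t = (55.09 − 48.98)/√[63.5959·(1/29 + 1/36)] = 3.0706
df = n₁ + n₂ − 2 = 63
Two-sided p-value ≈ 0.0032
Since p ≈ 0.0032 < α = 0.05, reject H0; the data support H1.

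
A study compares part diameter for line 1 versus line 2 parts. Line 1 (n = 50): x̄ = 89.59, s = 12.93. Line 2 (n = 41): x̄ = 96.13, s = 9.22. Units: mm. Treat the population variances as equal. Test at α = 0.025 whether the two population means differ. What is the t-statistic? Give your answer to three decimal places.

-2.720

Let group 1 = line 1, group 2 = line 2. H0: μ_1 = μ_2; H1: μ_1 ≠ μ_2 (two-sample pooled-variance t-test, two-sided).
s_p² = [(50−1)·12.93² + (41−1)·9.22²]/(50+41−2) = 130.252
t = (89.59 − 96.13)/√[130.252·(1/50 + 1/41)] = -2.720
df = n₁ + n₂ − 2 = 89
Two-sided p-value ≈ 0.0079
Since p ≈ 0.0079 < α = 0.025, reject H0; the data support H1.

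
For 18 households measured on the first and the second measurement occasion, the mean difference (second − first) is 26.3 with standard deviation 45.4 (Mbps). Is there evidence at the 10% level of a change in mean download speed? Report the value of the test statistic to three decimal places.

2.458

H0: μ_d = 0; H1: μ_d ≠ 0 (paired t-test on the differences, two-sided).
t = d̄/(s_d/√n) = 26.3/(45.4/√18) = 2.458
df = n − 1 = 17
Two-sided p-value ≈ 0.0250
Since p ≈ 0.0250 < α = 0.1, reject H0; the evidence is statistically significant.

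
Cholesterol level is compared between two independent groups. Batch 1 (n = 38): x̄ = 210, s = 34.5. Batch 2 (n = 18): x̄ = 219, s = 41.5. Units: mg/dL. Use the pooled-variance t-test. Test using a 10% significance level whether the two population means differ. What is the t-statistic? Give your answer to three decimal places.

Let group 1 = batch 1, group 2 = batch 2. H0: μ_1 = μ_2; H1: μ_1 ≠ μ_2 (two-sample pooled-variance t-test, two-sided).
s_p² = [(38−1)·34.5² + (18−1)·41.5²]/(38+18−2) = 1357.73
t = (210 − 219)/√[1357.73·(1/38 + 1/18)] = -0.854
df = n₁ + n₂ − 2 = 54
Two-sided p-value ≈ 0.3971
Since p ≈ 0.3971 > α = 0.1, fail to reject H0; the evidence is not statistically significant.

-0.854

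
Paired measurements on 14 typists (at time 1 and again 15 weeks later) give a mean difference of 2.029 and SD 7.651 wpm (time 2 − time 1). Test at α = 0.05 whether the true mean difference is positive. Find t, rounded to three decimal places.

0.992

H0: μ_d = 0; H1: μ_d > 0 (paired t-test on the differences, right-tailed).
t = d̄/(s_d/√n) = 2.029/(7.651/√14) = 0.992
df = n − 1 = 13
p-value = P(T ≥ 0.992) ≈ 0.170
Since p ≈ 0.170 > α = 0.05, fail to reject H0; the data do not provide sufficient evidence against H0.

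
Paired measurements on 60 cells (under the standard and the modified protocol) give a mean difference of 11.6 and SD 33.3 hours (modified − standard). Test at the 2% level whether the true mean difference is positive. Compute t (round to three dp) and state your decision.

t = 2.698; reject H0

H0: μ_d = 0; H1: μ_d > 0 (paired t-test on the differences, right-tailed).
t = d̄/(s_d/√n) = 11.6/(33.3/√60) = 2.698
df = n − 1 = 59
p-value = P(T ≥ 2.698) ≈ 0.0045
Since p ≈ 0.0045 < α = 0.02, reject H0; the data support H1.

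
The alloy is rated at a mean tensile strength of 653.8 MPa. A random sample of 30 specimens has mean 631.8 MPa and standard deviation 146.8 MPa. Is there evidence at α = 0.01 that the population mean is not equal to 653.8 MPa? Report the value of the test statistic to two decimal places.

H0: μ = 653.8; H1: μ ≠ 653.8 (one-sample t-test, two-sided).
t = (x̄ − μ₀)/(s/√n) = (631.8 − 653.8)/(146.8/√30) = -0.82
df = n − 1 = 29
Two-sided p-value ≈ 0.418
Since p ≈ 0.418 > α = 0.01, fail to reject H0; the evidence is not statistically significant.

-0.82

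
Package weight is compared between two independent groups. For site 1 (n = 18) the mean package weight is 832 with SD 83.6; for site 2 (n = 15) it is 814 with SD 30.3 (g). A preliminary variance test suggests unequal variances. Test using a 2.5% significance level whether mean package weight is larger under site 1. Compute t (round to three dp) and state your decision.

Let group 1 = site 1, group 2 = site 2. H0: μ_1 = μ_2; H1: μ_1 > μ_2 (Welch's two-sample t-test, right-tailed).
t = (x̄_1 − x̄_2)/√(s_1²/n_1 + s_2²/n_2) = (832 − 814)/√(83.6²/18 + 30.3²/15) = 0.849
Welch–Satterthwaite df ≈ 22.11
p-value = P(T ≥ 0.849) ≈ 0.2025
Since p ≈ 0.2025 > α = 0.025, fail to reject H0; the evidence is not statistically significant.

t = 0.849; fail to reject H0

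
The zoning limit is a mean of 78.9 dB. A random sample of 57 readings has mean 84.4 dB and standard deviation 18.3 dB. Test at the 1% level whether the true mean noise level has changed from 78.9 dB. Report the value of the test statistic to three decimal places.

2.269

H0: μ = 78.9; H1: μ ≠ 78.9 (one-sample t-test, two-sided).
t = (x̄ − μ₀)/(s/√n) = (84.4 − 78.9)/(18.3/√57) = 2.269
df = n − 1 = 56
Two-sided p-value ≈ 0.027
Since p ≈ 0.027 > α = 0.01, fail to reject H0; the evidence is not statistically significant.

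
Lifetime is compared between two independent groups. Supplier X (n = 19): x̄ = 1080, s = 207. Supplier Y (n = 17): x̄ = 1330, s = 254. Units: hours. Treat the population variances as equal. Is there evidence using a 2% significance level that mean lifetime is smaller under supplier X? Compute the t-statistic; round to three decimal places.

Let group 1 = supplier X, group 2 = supplier Y. H0: μ_1 = μ_2; H1: μ_1 < μ_2 (two-sample pooled-variance t-test, left-tailed).
s_p² = [(19−1)·207² + (17−1)·254²]/(19+17−2) = 53045.2
t = (1080 − 1330)/√[53045.2·(1/19 + 1/17)] = -3.251
df = n₁ + n₂ − 2 = 34
p-value = P(T ≤ -3.251) ≈ 0.0013
Since p ≈ 0.0013 < α = 0.02, reject H0; the evidence is statistically significant.

-3.251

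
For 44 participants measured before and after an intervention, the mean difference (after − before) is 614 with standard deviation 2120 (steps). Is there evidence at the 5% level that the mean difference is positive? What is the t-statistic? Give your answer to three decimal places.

H0: μ_d = 0; H1: μ_d > 0 (paired t-test on the differences, right-tailed).
t = d̄/(s_d/√n) = 614/(2120/√44) = 1.921
df = n − 1 = 43
p-value = P(T ≥ 1.921) ≈ 0.0307
Since p ≈ 0.0307 < α = 0.05, reject H0; the data support H1.

1.921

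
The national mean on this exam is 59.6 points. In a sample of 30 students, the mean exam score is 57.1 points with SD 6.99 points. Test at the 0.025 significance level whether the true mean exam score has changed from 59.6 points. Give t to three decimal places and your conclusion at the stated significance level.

H0: μ = 59.6; H1: μ ≠ 59.6 (one-sample t-test, two-sided).
t = (x̄ − μ₀)/(s/√n) = (57.1 − 59.6)/(6.99/√30) = -1.959
df = n − 1 = 29
Two-sided p-value ≈ 0.060
Since p ≈ 0.060 > α = 0.025, fail to reject H0; the data do not provide sufficient evidence against H0.

t = -1.959; fail to reject H0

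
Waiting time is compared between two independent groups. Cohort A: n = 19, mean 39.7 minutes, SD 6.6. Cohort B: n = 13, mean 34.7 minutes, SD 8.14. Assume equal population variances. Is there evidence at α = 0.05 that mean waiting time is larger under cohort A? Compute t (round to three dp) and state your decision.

Let group 1 = cohort A, group 2 = cohort B. H0: μ_1 = μ_2; H1: μ_1 > μ_2 (two-sample pooled-variance t-test, right-tailed).
s_p² = [(19−1)·6.6² + (13−1)·8.14²]/(19+13−2) = 52.6398
t = (39.7 − 34.7)/√[52.6398·(1/19 + 1/13)] = 1.915
df = n₁ + n₂ − 2 = 30
p-value = P(T ≥ 1.915) ≈ 0.033
Since p ≈ 0.033 < α = 0.05, reject H0; the evidence is statistically significant.

t = 1.915; reject H0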